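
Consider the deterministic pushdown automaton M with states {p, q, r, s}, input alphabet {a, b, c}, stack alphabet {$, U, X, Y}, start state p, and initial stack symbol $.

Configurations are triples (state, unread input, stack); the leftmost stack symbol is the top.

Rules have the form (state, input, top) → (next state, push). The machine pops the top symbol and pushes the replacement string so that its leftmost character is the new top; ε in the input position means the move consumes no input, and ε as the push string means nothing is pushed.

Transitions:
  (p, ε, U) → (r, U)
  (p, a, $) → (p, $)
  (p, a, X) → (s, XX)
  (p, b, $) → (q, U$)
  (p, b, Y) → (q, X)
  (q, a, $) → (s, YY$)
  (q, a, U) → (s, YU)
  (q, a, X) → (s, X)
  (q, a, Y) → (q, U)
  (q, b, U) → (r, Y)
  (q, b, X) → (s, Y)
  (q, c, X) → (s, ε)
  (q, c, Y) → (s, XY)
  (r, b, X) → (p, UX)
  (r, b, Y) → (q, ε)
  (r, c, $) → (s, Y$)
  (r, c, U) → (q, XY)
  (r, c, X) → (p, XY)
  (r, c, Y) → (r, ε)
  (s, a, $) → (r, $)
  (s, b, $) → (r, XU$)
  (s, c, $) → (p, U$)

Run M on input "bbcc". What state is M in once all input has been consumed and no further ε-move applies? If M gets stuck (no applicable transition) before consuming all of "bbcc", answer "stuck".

s

(p, bbcc, $)
  read b, top $: go to q, push U$ → (q, bcc, U$)
  read b, top U: go to r, push Y → (r, cc, Y$)
  read c, top Y: go to r, push ε → (r, c, $)
  read c, top $: go to s, push Y$ → (s, ε, Y$)
All input consumed; M is in state s.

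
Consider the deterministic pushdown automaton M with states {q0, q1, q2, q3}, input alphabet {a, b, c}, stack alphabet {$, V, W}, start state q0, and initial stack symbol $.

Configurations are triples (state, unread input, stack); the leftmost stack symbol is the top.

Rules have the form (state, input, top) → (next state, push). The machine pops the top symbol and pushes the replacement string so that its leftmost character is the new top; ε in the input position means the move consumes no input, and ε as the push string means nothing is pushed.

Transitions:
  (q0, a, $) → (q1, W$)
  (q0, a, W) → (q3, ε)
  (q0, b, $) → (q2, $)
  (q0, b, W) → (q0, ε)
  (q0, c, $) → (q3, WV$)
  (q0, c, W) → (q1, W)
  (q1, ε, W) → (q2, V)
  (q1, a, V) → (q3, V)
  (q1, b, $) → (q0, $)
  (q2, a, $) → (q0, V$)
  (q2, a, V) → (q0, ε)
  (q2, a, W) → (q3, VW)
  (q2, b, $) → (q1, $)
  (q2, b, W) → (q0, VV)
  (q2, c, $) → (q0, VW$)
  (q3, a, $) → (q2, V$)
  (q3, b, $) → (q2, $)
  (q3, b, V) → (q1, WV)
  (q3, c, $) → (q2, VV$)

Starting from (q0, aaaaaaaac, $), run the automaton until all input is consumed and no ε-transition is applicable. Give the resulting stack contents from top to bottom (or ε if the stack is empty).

WV$

(q0, aaaaaaaac, $)
  read a, top $: go to q1, push W$ → (q1, aaaaaaac, W$)
  ε-move, top W: go to q2, push V → (q2, aaaaaaac, V$)
  read a, top V: go to q0, push ε → (q0, aaaaaac, $)
  read a, top $: go to q1, push W$ → (q1, aaaaac, W$)
  ε-move, top W: go to q2, push V → (q2, aaaaac, V$)
  read a, top V: go to q0, push ε → (q0, aaaac, $)
  read a, top $: go to q1, push W$ → (q1, aaac, W$)
  ε-move, top W: go to q2, push V → (q2, aaac, V$)
  read a, top V: go to q0, push ε → (q0, aac, $)
  read a, top $: go to q1, push W$ → (q1, ac, W$)
  ε-move, top W: go to q2, push V → (q2, ac, V$)
  read a, top V: go to q0, push ε → (q0, c, $)
  read c, top $: go to q3, push WV$ → (q3, ε, WV$)
All input consumed in state q3 with stack WV$.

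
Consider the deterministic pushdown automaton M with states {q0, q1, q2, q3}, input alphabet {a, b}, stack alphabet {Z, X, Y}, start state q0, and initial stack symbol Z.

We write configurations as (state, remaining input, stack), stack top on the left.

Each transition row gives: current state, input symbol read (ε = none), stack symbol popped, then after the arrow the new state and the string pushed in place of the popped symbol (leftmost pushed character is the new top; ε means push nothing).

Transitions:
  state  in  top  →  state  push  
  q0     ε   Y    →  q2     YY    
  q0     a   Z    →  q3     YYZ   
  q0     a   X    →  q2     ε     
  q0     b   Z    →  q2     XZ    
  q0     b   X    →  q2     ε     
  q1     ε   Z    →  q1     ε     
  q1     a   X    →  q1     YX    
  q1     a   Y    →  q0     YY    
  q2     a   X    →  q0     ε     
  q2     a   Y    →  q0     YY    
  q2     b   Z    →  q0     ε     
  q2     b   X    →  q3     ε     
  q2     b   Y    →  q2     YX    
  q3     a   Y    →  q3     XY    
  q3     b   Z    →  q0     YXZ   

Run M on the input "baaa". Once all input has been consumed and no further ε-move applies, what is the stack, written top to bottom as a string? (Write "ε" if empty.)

(q0, baaa, Z) ⊢ (q2, aaa, XZ) ⊢ (q0, aa, Z) ⊢ (q3, a, YYZ) ⊢ (q3, ε, XYYZ)
All input consumed in state q3 with stack XYYZ.

XYYZ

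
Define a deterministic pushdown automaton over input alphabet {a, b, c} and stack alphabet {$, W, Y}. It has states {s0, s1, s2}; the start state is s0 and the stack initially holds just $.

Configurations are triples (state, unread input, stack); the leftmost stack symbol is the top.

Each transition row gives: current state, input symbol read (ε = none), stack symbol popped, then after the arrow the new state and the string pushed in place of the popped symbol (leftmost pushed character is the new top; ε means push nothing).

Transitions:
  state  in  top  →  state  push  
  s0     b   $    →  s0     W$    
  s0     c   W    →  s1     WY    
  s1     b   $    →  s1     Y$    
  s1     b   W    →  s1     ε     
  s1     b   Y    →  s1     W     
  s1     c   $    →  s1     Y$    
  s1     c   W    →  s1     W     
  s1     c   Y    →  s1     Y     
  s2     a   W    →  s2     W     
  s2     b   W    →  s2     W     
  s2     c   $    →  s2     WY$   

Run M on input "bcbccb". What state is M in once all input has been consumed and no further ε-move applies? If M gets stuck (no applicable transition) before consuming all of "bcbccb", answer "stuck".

(s0, bcbccb, $)
  read b, top $: go to s0, push W$ → (s0, cbccb, W$)
  read c, top W: go to s1, push WY → (s1, bccb, WY$)
  read b, top W: go to s1, push ε → (s1, ccb, Y$)
  read c, top Y: go to s1, push Y → (s1, cb, Y$)
  read c, top Y: go to s1, push Y → (s1, b, Y$)
  read b, top Y: go to s1, push W → (s1, ε, W$)
All input consumed; M is in state s1.

s1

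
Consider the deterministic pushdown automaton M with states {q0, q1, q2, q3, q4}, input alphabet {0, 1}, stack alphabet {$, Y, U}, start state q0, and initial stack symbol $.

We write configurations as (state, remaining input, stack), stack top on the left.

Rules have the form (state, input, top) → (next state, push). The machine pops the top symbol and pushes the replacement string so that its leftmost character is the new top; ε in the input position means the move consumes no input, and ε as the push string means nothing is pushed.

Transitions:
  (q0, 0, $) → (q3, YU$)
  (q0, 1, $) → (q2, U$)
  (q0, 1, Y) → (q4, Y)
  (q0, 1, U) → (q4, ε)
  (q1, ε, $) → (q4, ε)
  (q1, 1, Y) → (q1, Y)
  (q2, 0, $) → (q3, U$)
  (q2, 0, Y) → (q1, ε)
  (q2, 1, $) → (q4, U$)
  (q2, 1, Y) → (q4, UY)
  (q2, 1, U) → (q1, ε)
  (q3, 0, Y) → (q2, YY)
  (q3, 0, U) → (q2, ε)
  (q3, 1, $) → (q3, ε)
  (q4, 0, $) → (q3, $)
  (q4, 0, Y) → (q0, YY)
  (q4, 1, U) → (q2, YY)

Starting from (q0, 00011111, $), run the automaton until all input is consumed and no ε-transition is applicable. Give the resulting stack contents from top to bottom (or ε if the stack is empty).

YU$

(q0, 00011111, $) ⊢ (q3, 0011111, YU$) ⊢ (q2, 011111, YYU$) ⊢ (q1, 11111, YU$) ⊢ (q1, 1111, YU$) ⊢ (q1, 111, YU$) ⊢ (q1, 11, YU$) ⊢ (q1, 1, YU$) ⊢ (q1, ε, YU$)
All input consumed in state q1 with stack YU$.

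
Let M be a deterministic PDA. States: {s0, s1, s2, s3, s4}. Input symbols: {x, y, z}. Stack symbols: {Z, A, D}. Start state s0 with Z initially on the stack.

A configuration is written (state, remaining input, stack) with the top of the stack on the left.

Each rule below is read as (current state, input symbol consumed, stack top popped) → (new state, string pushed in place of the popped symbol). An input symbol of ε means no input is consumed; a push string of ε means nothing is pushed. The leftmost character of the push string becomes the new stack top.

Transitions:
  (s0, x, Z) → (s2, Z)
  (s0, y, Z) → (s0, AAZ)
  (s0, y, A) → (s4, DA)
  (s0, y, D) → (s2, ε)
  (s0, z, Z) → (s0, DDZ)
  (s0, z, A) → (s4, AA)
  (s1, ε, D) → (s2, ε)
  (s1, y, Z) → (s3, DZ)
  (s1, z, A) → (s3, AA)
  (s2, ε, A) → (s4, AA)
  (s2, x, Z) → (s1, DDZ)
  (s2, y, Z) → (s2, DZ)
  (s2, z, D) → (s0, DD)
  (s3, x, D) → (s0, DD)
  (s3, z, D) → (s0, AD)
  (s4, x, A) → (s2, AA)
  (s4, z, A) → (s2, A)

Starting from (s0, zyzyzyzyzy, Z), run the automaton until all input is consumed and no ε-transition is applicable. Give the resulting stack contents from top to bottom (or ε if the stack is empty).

DZ

(s0, zyzyzyzyzy, Z)
  read z, top Z: go to s0, push DDZ → (s0, yzyzyzyzy, DDZ)
  read y, top D: go to s2, push ε → (s2, zyzyzyzy, DZ)
  read z, top D: go to s0, push DD → (s0, yzyzyzy, DDZ)
  read y, top D: go to s2, push ε → (s2, zyzyzy, DZ)
  read z, top D: go to s0, push DD → (s0, yzyzy, DDZ)
  read y, top D: go to s2, push ε → (s2, zyzy, DZ)
  read z, top D: go to s0, push DD → (s0, yzy, DDZ)
  read y, top D: go to s2, push ε → (s2, zy, DZ)
  read z, top D: go to s0, push DD → (s0, y, DDZ)
  read y, top D: go to s2, push ε → (s2, ε, DZ)
All input consumed in state s2 with stack DZ.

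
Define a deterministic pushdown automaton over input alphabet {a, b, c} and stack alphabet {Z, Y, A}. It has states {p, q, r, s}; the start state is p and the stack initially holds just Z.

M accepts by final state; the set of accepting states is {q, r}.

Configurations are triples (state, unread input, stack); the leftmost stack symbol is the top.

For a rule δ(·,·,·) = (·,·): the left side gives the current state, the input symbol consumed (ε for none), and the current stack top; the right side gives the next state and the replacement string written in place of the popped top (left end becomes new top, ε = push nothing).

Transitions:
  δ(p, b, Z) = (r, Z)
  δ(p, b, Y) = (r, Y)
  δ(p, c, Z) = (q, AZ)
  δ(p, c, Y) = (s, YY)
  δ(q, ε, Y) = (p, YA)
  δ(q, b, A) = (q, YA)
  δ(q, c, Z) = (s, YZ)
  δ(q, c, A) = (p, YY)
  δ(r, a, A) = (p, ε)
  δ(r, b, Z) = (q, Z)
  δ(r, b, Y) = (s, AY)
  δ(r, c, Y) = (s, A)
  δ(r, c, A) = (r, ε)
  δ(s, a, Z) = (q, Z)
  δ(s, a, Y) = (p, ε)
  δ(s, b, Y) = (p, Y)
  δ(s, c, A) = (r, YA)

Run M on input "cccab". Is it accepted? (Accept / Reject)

Accept

(p, cccab, Z)
  read c, top Z: go to q, push AZ → (q, ccab, AZ)
  read c, top A: go to p, push YY → (p, cab, YYZ)
  read c, top Y: go to s, push YY → (s, ab, YYYZ)
  read a, top Y: go to p, push ε → (p, b, YYZ)
  read b, top Y: go to r, push Y → (r, ε, YYZ)
All input consumed; state r ∈ F.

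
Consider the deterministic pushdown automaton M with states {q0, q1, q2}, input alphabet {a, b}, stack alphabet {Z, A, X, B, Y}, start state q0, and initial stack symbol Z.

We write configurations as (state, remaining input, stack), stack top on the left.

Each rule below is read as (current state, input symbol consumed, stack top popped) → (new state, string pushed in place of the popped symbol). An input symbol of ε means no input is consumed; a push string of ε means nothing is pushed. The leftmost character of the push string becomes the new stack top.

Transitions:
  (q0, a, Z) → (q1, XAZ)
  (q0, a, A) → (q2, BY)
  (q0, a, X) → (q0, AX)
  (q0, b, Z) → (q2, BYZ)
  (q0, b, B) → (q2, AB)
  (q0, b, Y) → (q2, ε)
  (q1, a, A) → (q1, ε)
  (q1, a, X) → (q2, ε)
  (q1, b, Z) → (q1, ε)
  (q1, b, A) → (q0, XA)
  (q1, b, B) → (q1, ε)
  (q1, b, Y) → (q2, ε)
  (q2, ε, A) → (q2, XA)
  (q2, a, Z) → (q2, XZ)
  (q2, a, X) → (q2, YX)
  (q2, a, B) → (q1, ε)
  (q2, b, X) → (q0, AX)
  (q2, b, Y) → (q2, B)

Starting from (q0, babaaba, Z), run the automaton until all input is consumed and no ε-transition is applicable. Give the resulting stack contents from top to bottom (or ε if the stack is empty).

(q0, babaaba, Z)
  read b, top Z: go to q2, push BYZ → (q2, abaaba, BYZ)
  read a, top B: go to q1, push ε → (q1, baaba, YZ)
  read b, top Y: go to q2, push ε → (q2, aaba, Z)
  read a, top Z: go to q2, push XZ → (q2, aba, XZ)
  read a, top X: go to q2, push YX → (q2, ba, YXZ)
  read b, top Y: go to q2, push B → (q2, a, BXZ)
  read a, top B: go to q1, push ε → (q1, ε, XZ)
All input consumed in state q1 with stack XZ.

XZ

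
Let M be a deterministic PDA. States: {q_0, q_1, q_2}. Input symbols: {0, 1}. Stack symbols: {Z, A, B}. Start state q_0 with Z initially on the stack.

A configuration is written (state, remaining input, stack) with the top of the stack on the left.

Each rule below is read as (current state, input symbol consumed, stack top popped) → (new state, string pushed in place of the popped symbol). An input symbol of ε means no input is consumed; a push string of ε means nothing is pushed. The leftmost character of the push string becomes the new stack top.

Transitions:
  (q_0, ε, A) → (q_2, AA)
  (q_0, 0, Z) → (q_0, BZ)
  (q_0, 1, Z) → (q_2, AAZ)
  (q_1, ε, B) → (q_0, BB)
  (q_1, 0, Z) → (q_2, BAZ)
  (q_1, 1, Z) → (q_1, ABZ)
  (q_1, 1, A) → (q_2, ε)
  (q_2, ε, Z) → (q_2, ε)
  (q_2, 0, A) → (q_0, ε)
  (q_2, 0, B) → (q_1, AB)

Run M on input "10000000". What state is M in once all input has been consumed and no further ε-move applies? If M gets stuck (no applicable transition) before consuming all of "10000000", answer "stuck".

(q_0, 10000000, Z)
  read 1, top Z: go to q_2, push AAZ → (q_2, 0000000, AAZ)
  read 0, top A: go to q_0, push ε → (q_0, 000000, AZ)
  ε-move, top A: go to q_2, push AA → (q_2, 000000, AAZ)
  read 0, top A: go to q_0, push ε → (q_0, 00000, AZ)
  ε-move, top A: go to q_2, push AA → (q_2, 00000, AAZ)
  read 0, top A: go to q_0, push ε → (q_0, 0000, AZ)
  ε-move, top A: go to q_2, push AA → (q_2, 0000, AAZ)
  read 0, top A: go to q_0, push ε → (q_0, 000, AZ)
  ε-move, top A: go to q_2, push AA → (q_2, 000, AAZ)
  read 0, top A: go to q_0, push ε → (q_0, 00, AZ)
  ε-move, top A: go to q_2, push AA → (q_2, 00, AAZ)
  read 0, top A: go to q_0, push ε → (q_0, 0, AZ)
  ε-move, top A: go to q_2, push AA → (q_2, 0, AAZ)
  read 0, top A: go to q_0, push ε → (q_0, ε, AZ)
  ε-move, top A: go to q_2, push AA → (q_2, ε, AAZ)
All input consumed; M is in state q_2.

q_2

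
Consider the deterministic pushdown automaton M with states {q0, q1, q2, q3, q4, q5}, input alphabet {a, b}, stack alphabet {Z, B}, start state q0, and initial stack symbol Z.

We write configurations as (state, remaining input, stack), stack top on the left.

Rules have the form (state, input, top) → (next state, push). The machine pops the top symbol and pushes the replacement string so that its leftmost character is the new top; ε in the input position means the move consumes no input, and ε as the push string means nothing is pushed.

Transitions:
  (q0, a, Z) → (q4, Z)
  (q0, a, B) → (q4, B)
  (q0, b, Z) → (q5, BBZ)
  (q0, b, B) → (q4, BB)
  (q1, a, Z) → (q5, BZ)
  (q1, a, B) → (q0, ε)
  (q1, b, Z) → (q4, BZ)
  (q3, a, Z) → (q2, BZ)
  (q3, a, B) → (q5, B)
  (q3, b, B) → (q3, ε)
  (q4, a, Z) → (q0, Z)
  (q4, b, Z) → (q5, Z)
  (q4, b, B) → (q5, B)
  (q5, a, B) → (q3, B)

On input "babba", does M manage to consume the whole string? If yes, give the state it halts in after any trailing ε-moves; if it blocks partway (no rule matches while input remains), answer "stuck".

(q0, babba, Z)
  read b, top Z: go to q5, push BBZ → (q5, abba, BBZ)
  read a, top B: go to q3, push B → (q3, bba, BBZ)
  read b, top B: go to q3, push ε → (q3, ba, BZ)
  read b, top B: go to q3, push ε → (q3, a, Z)
  read a, top Z: go to q2, push BZ → (q2, ε, BZ)
All input consumed; M is in state q2.

q2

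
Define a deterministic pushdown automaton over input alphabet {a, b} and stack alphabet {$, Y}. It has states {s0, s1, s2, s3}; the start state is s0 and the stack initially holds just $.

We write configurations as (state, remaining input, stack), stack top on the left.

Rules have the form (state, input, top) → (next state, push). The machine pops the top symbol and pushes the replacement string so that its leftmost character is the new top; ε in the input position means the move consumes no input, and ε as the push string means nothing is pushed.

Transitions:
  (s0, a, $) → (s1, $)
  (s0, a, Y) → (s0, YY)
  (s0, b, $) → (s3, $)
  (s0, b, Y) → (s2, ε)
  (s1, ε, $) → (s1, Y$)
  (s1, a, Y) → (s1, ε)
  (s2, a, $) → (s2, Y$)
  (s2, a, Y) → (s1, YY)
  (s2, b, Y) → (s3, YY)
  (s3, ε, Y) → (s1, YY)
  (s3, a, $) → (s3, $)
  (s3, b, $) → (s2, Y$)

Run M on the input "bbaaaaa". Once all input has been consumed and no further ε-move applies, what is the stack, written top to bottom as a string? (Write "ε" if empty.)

(s0, bbaaaaa, $)
  read b, top $: go to s3, push $ → (s3, baaaaa, $)
  read b, top $: go to s2, push Y$ → (s2, aaaaa, Y$)
  read a, top Y: go to s1, push YY → (s1, aaaa, YY$)
  read a, top Y: go to s1, push ε → (s1, aaa, Y$)
  read a, top Y: go to s1, push ε → (s1, aa, $)
  ε-move, top $: go to s1, push Y$ → (s1, aa, Y$)
  read a, top Y: go to s1, push ε → (s1, a, $)
  ε-move, top $: go to s1, push Y$ → (s1, a, Y$)
  read a, top Y: go to s1, push ε → (s1, ε, $)
  ε-move, top $: go to s1, push Y$ → (s1, ε, Y$)
All input consumed in state s1 with stack Y$.

Y$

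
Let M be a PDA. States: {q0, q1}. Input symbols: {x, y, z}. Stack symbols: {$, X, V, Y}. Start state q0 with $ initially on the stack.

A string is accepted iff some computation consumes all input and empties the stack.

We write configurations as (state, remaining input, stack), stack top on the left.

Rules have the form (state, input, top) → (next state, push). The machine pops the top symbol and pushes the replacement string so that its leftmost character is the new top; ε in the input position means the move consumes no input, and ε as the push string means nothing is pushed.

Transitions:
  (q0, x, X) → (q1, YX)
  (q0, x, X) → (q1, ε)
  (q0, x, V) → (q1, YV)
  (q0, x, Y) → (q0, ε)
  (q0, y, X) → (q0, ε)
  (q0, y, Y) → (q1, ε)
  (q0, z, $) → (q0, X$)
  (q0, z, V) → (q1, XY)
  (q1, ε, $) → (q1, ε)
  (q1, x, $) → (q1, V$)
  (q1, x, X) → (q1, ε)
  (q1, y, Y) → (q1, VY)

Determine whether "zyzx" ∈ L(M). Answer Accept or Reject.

One accepting computation: (q0, zyzx, $) ⊢ (q0, yzx, X$) ⊢ (q0, zx, $) ⊢ (q0, x, X$) ⊢ (q1, ε, $) ⊢ (q1, ε, ε)
All input consumed and the stack is empty.

Accept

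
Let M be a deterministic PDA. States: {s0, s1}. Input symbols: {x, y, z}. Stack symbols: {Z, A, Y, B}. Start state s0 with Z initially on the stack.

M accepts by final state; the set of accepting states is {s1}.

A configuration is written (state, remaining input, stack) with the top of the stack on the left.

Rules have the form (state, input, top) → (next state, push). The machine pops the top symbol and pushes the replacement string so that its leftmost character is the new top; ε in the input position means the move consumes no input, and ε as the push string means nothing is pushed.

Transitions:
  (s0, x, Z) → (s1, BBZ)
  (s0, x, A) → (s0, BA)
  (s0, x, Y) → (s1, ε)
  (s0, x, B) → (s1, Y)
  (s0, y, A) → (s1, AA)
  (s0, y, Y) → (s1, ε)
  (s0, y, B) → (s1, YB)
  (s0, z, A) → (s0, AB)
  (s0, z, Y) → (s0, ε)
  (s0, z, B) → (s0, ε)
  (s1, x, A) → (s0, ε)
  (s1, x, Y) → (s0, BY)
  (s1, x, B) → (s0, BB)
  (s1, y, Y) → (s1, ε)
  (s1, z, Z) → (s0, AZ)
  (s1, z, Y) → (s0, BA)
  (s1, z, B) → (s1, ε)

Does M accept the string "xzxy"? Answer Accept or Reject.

(s0, xzxy, Z)
  read x, top Z: go to s1, push BBZ → (s1, zxy, BBZ)
  read z, top B: go to s1, push ε → (s1, xy, BZ)
  read x, top B: go to s0, push BB → (s0, y, BBZ)
  read y, top B: go to s1, push YB → (s1, ε, YBBZ)
All input consumed; state s1 ∈ F.

Accept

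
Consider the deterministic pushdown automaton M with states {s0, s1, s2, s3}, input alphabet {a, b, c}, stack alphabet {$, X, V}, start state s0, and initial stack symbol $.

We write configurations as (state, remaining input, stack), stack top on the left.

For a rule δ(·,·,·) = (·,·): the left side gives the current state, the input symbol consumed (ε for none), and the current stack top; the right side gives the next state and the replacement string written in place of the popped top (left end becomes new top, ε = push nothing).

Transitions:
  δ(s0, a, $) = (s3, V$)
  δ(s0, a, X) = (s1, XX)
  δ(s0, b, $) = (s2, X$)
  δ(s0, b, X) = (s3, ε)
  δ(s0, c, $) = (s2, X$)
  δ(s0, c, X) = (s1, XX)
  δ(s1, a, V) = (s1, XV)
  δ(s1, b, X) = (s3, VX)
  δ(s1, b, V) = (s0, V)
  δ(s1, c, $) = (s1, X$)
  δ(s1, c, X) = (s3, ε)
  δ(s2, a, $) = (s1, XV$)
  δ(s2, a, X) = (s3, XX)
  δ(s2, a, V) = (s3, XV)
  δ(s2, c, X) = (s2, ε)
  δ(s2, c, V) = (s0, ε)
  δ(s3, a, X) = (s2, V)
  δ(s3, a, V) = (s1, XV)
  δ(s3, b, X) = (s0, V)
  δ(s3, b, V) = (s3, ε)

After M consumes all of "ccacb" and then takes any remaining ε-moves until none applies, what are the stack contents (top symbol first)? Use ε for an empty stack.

$

(s0, ccacb, $) ⊢ (s2, cacb, X$) ⊢ (s2, acb, $) ⊢ (s1, cb, XV$) ⊢ (s3, b, V$) ⊢ (s3, ε, $)
All input consumed in state s3 with stack $.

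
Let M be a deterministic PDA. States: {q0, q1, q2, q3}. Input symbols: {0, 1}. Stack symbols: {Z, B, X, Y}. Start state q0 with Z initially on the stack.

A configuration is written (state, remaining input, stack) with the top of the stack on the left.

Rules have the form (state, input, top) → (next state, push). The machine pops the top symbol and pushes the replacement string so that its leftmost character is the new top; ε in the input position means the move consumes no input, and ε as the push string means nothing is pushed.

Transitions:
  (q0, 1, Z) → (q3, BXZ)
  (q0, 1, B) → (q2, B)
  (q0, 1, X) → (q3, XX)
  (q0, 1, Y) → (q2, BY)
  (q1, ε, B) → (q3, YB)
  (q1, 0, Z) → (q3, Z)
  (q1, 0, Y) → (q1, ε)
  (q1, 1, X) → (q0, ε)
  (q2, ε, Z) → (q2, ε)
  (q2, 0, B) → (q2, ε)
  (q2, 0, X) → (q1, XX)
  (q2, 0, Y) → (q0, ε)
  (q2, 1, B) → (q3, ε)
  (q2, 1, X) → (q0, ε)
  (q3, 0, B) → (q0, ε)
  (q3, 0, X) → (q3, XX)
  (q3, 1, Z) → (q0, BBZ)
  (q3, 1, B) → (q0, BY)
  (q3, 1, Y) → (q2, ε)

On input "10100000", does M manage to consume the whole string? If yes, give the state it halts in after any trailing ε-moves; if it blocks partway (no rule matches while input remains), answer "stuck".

q3

(q0, 10100000, Z)
  read 1, top Z: go to q3, push BXZ → (q3, 0100000, BXZ)
  read 0, top B: go to q0, push ε → (q0, 100000, XZ)
  read 1, top X: go to q3, push XX → (q3, 00000, XXZ)
  read 0, top X: go to q3, push XX → (q3, 0000, XXXZ)
  read 0, top X: go to q3, push XX → (q3, 000, XXXXZ)
  read 0, top X: go to q3, push XX → (q3, 00, XXXXXZ)
  read 0, top X: go to q3, push XX → (q3, 0, XXXXXXZ)
  read 0, top X: go to q3, push XX → (q3, ε, XXXXXXXZ)
All input consumed; M is in state q3.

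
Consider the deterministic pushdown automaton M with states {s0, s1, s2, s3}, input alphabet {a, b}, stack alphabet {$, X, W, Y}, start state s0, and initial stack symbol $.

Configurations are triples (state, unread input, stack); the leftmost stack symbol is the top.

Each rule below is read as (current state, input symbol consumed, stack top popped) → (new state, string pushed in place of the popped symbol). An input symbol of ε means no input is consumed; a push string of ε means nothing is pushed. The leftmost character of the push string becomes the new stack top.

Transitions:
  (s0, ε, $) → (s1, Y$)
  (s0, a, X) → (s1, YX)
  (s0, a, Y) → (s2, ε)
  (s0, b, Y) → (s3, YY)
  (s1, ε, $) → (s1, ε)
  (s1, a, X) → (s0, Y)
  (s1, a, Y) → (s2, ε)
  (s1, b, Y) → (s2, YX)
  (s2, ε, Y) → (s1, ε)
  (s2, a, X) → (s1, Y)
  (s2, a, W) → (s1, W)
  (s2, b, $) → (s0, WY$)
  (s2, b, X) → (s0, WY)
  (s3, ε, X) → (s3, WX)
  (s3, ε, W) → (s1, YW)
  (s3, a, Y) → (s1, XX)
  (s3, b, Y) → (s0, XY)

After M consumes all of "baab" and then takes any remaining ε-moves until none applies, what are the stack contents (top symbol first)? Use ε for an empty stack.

WY$

(s0, baab, $) ⊢ (s1, baab, Y$) ⊢ (s2, aab, YX$) ⊢ (s1, aab, X$) ⊢ (s0, ab, Y$) ⊢ (s2, b, $) ⊢ (s0, ε, WY$)
All input consumed in state s0 with stack WY$.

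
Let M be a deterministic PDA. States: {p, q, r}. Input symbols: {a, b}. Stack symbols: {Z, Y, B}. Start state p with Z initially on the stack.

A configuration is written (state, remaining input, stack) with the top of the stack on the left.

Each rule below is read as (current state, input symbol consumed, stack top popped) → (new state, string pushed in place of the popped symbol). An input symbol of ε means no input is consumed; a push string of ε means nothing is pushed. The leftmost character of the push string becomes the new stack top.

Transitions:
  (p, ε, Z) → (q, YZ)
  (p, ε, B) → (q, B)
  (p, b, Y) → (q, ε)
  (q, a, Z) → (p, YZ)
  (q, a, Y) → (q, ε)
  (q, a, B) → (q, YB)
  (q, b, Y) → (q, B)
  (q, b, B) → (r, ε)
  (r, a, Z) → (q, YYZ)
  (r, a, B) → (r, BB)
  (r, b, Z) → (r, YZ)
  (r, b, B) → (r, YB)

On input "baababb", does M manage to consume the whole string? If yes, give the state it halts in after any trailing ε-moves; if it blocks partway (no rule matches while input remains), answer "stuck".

r

(p, baababb, Z) ⊢ (q, baababb, YZ) ⊢ (q, aababb, BZ) ⊢ (q, ababb, YBZ) ⊢ (q, babb, BZ) ⊢ (r, abb, Z) ⊢ (q, bb, YYZ) ⊢ (q, b, BYZ) ⊢ (r, ε, YZ)
All input consumed; M is in state r.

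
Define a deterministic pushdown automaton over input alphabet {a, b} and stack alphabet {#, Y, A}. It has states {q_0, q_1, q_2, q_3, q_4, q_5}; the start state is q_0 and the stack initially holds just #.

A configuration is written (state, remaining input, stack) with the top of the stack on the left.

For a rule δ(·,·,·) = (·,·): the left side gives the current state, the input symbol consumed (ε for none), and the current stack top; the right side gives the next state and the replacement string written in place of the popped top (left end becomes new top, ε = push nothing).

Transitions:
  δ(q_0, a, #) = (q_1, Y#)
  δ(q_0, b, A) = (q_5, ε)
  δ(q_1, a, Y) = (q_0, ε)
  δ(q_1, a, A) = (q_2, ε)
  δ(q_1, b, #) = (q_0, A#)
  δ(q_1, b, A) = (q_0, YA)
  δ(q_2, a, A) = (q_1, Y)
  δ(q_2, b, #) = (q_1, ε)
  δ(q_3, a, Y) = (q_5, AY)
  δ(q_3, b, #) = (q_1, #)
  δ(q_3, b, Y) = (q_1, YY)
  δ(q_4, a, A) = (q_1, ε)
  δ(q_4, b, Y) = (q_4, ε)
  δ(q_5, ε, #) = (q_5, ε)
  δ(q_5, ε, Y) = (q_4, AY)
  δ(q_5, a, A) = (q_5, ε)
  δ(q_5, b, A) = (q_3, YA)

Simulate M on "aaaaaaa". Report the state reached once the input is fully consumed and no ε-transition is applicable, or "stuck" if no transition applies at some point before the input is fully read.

q_1

(q_0, aaaaaaa, #) ⊢ (q_1, aaaaaa, Y#) ⊢ (q_0, aaaaa, #) ⊢ (q_1, aaaa, Y#) ⊢ (q_0, aaa, #) ⊢ (q_1, aa, Y#) ⊢ (q_0, a, #) ⊢ (q_1, ε, Y#)
All input consumed; M is in state q_1.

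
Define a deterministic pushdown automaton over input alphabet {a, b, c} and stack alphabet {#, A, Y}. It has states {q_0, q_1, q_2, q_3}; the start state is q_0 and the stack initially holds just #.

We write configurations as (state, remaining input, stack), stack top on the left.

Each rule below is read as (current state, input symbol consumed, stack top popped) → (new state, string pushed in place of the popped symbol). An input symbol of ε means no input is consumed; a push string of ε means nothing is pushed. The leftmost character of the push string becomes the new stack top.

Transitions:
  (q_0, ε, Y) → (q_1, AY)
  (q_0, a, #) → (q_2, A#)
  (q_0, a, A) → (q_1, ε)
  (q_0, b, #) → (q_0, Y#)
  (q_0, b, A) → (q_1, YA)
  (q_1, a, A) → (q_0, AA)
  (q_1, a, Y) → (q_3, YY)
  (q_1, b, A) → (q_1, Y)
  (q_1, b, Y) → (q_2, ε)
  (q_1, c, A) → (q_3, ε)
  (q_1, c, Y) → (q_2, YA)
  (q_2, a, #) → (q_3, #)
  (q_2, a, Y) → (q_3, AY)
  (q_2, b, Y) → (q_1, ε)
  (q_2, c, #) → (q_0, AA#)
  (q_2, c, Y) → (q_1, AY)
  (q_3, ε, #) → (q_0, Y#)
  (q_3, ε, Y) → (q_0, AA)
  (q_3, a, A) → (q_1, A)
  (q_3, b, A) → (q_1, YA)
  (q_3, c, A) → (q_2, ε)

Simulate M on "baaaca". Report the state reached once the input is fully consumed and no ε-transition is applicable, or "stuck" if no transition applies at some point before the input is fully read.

stuck

(q_0, baaaca, #)
  read b, top #: go to q_0, push Y# → (q_0, aaaca, Y#)
  ε-move, top Y: go to q_1, push AY → (q_1, aaaca, AY#)
  read a, top A: go to q_0, push AA → (q_0, aaca, AAY#)
  read a, top A: go to q_1, push ε → (q_1, aca, AY#)
  read a, top A: go to q_0, push AA → (q_0, ca, AAY#)
No transition for (q_0, c, top A); M blocks with input ca remaining.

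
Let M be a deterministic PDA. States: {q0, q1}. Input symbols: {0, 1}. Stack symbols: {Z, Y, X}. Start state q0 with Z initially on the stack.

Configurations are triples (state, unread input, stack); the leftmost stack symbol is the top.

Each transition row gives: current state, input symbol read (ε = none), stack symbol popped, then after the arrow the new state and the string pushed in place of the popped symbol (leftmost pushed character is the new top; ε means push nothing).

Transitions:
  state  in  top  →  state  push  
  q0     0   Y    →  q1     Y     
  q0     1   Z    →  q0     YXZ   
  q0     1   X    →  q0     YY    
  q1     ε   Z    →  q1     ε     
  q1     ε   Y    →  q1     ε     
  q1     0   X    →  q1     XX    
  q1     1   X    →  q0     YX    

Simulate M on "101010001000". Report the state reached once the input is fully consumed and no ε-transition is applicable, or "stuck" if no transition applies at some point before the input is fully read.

q1

(q0, 101010001000, Z)
  read 1, top Z: go to q0, push YXZ → (q0, 01010001000, YXZ)
  read 0, top Y: go to q1, push Y → (q1, 1010001000, YXZ)
  ε-move, top Y: go to q1, push ε → (q1, 1010001000, XZ)
  read 1, top X: go to q0, push YX → (q0, 010001000, YXZ)
  read 0, top Y: go to q1, push Y → (q1, 10001000, YXZ)
  ε-move, top Y: go to q1, push ε → (q1, 10001000, XZ)
  read 1, top X: go to q0, push YX → (q0, 0001000, YXZ)
  read 0, top Y: go to q1, push Y → (q1, 001000, YXZ)
  ε-move, top Y: go to q1, push ε → (q1, 001000, XZ)
  read 0, top X: go to q1, push XX → (q1, 01000, XXZ)
  read 0, top X: go to q1, push XX → (q1, 1000, XXXZ)
  read 1, top X: go to q0, push YX → (q0, 000, YXXXZ)
  read 0, top Y: go to q1, push Y → (q1, 00, YXXXZ)
  ε-move, top Y: go to q1, push ε → (q1, 00, XXXZ)
  read 0, top X: go to q1, push XX → (q1, 0, XXXXZ)
  read 0, top X: go to q1, push XX → (q1, ε, XXXXXZ)
All input consumed; M is in state q1.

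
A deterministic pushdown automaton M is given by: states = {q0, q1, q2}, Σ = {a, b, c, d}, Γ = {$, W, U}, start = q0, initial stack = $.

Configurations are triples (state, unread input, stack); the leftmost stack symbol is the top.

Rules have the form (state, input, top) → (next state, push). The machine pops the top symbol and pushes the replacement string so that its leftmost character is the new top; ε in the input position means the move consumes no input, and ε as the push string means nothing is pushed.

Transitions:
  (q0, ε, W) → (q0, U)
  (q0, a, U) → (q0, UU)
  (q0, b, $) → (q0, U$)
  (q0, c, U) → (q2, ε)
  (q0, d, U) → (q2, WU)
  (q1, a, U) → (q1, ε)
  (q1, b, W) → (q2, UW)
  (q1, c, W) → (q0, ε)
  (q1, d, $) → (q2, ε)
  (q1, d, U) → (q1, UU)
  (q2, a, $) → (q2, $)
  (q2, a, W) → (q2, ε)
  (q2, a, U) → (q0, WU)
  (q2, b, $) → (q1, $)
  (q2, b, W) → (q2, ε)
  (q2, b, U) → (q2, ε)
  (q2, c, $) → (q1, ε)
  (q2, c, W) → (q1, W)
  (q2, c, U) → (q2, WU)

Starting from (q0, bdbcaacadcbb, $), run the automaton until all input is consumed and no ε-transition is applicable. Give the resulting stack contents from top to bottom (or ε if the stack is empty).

(q0, bdbcaacadcbb, $)
  read b, top $: go to q0, push U$ → (q0, dbcaacadcbb, U$)
  read d, top U: go to q2, push WU → (q2, bcaacadcbb, WU$)
  read b, top W: go to q2, push ε → (q2, caacadcbb, U$)
  read c, top U: go to q2, push WU → (q2, aacadcbb, WU$)
  read a, top W: go to q2, push ε → (q2, acadcbb, U$)
  read a, top U: go to q0, push WU → (q0, cadcbb, WU$)
  ε-move, top W: go to q0, push U → (q0, cadcbb, UU$)
  read c, top U: go to q2, push ε → (q2, adcbb, U$)
  read a, top U: go to q0, push WU → (q0, dcbb, WU$)
  ε-move, top W: go to q0, push U → (q0, dcbb, UU$)
  read d, top U: go to q2, push WU → (q2, cbb, WUU$)
  read c, top W: go to q1, push W → (q1, bb, WUU$)
  read b, top W: go to q2, push UW → (q2, b, UWUU$)
  read b, top U: go to q2, push ε → (q2, ε, WUU$)
All input consumed in state q2 with stack WUU$.

WUU$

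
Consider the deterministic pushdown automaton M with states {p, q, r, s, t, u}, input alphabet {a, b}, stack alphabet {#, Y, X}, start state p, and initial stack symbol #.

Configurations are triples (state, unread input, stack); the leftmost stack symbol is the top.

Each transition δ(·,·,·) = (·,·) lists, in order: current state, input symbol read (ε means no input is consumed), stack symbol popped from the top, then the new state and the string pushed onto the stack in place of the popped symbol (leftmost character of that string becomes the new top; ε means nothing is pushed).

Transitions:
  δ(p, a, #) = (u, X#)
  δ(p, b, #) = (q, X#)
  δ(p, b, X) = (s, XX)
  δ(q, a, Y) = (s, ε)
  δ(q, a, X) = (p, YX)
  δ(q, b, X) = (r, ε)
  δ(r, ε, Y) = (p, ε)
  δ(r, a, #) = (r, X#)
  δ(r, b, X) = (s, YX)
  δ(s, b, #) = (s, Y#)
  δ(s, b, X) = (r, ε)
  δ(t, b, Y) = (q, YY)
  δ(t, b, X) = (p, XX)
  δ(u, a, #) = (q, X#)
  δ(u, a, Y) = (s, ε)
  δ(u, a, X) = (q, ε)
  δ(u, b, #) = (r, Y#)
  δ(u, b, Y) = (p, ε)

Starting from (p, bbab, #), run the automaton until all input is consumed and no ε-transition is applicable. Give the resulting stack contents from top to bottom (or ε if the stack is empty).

(p, bbab, #) ⊢ (q, bab, X#) ⊢ (r, ab, #) ⊢ (r, b, X#) ⊢ (s, ε, YX#)
All input consumed in state s with stack YX#.

YX#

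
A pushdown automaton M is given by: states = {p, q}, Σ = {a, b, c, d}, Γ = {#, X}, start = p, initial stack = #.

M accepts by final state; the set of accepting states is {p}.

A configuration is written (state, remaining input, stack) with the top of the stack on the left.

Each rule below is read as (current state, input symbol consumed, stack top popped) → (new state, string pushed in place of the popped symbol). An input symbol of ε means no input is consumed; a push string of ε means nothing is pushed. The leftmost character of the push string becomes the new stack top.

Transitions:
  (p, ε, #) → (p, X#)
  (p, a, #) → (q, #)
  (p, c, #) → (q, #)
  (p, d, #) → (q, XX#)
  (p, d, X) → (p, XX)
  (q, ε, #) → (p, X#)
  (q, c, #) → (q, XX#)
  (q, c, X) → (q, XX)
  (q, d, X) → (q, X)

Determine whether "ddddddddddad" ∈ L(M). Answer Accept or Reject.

Reject

No computation consumes all input and reaches a final state.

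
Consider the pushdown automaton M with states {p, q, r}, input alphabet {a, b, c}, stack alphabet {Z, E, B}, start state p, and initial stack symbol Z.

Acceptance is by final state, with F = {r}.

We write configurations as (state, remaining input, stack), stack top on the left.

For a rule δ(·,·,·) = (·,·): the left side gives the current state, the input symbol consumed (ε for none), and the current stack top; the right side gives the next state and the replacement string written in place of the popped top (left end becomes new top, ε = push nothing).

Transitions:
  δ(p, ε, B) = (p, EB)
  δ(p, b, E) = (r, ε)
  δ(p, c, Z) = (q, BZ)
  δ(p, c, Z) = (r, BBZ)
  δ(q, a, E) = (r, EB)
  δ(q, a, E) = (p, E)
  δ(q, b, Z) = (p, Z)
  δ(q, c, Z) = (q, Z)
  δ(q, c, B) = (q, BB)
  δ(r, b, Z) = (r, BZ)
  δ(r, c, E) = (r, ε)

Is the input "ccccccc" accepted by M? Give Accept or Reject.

Reject

No computation consumes all input and reaches a final state.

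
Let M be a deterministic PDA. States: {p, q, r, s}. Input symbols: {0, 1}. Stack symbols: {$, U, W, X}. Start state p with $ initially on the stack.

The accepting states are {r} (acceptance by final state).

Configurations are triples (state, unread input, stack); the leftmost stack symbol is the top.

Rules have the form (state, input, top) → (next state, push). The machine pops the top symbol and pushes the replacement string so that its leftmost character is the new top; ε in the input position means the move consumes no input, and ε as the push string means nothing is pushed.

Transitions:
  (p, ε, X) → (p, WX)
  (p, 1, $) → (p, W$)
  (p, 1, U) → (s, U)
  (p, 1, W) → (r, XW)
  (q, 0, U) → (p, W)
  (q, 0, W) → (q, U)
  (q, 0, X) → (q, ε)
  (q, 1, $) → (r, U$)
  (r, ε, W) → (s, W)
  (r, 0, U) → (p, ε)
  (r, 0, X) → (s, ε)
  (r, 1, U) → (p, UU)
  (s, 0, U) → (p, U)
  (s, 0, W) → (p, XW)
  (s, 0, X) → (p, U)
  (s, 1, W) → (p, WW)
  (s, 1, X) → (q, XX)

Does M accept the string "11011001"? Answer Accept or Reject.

Accept

(p, 11011001, $)
  read 1, top $: go to p, push W$ → (p, 1011001, W$)
  read 1, top W: go to r, push XW → (r, 011001, XW$)
  read 0, top X: go to s, push ε → (s, 11001, W$)
  read 1, top W: go to p, push WW → (p, 1001, WW$)
  read 1, top W: go to r, push XW → (r, 001, XWW$)
  read 0, top X: go to s, push ε → (s, 01, WW$)
  read 0, top W: go to p, push XW → (p, 1, XWW$)
  ε-move, top X: go to p, push WX → (p, 1, WXWW$)
  read 1, top W: go to r, push XW → (r, ε, XWXWW$)
All input consumed; state r ∈ F.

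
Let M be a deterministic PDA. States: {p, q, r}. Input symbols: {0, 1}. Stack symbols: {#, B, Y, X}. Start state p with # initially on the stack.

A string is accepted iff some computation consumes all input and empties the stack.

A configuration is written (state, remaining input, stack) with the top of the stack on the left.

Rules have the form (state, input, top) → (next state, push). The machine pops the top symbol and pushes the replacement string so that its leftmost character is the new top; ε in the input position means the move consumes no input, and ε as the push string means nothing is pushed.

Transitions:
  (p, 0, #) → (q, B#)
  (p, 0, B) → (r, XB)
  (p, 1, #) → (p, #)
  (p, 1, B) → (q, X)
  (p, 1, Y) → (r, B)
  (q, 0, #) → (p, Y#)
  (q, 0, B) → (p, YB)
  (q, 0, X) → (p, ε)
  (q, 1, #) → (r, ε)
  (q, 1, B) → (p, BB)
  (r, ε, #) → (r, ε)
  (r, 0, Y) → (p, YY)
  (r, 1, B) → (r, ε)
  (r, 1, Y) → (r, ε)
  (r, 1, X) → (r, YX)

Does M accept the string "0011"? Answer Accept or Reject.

(p, 0011, #)
  read 0, top #: go to q, push B# → (q, 011, B#)
  read 0, top B: go to p, push YB → (p, 11, YB#)
  read 1, top Y: go to r, push B → (r, 1, BB#)
  read 1, top B: go to r, push ε → (r, ε, B#)
All input consumed; stack is B#, not empty, and no further ε-move applies.

Reject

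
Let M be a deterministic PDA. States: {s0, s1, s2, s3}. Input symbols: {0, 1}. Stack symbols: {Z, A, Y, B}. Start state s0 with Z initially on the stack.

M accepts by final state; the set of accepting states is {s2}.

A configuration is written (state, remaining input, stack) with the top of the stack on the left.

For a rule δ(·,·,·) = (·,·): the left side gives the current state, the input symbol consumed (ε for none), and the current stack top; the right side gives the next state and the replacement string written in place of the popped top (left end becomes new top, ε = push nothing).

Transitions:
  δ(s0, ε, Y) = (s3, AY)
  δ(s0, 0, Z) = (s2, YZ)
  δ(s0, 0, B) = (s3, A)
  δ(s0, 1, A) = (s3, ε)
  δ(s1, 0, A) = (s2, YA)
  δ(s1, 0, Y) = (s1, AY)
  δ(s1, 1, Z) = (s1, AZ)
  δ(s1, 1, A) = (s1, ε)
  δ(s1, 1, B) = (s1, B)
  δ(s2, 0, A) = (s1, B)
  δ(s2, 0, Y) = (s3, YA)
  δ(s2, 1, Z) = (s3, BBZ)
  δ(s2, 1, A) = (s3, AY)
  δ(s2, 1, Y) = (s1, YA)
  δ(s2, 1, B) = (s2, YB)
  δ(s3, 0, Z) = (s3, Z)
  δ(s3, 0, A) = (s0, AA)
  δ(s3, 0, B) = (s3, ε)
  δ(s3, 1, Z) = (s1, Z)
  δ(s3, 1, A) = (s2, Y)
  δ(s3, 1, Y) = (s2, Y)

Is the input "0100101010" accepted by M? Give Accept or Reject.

Reject

(s0, 0100101010, Z)
  read 0, top Z: go to s2, push YZ → (s2, 100101010, YZ)
  read 1, top Y: go to s1, push YA → (s1, 00101010, YAZ)
  read 0, top Y: go to s1, push AY → (s1, 0101010, AYAZ)
  read 0, top A: go to s2, push YA → (s2, 101010, YAYAZ)
  read 1, top Y: go to s1, push YA → (s1, 01010, YAAYAZ)
  read 0, top Y: go to s1, push AY → (s1, 1010, AYAAYAZ)
  read 1, top A: go to s1, push ε → (s1, 010, YAAYAZ)
  read 0, top Y: go to s1, push AY → (s1, 10, AYAAYAZ)
  read 1, top A: go to s1, push ε → (s1, 0, YAAYAZ)
  read 0, top Y: go to s1, push AY → (s1, ε, AYAAYAZ)
All input consumed; state s1 ∉ F and no further ε-move applies.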